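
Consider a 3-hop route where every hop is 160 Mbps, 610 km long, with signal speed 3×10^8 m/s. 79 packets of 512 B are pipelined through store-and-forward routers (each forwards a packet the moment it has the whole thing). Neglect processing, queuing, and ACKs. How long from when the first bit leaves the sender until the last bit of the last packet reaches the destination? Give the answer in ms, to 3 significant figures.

Per-hop transmission t_tx = L/R = 4096/160000000 = 0.0256 ms.
Per-hop propagation t_prop = 610000/300000000 = 2.03333 ms.
Pipeline fill: first packet needs 3·t_tx to clear all hops; remaining 78 packets each add one t_tx.
Total = (3+79-1)·t_tx + 3·t_prop = 81·0.0256 + 3·2.03333 = 8.17 ms.

8.17 ms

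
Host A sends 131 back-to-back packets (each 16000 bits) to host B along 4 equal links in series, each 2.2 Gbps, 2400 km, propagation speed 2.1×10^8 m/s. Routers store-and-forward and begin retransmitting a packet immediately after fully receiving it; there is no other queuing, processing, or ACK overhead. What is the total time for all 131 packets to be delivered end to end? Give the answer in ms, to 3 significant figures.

46.7 ms

Per-hop transmission t_tx = L/R = 16000/2200000000 = 0.00727273 ms.
Per-hop propagation t_prop = 2400000/210000000 = 11.4286 ms.
Pipeline fill: first packet needs 4·t_tx to clear all hops; remaining 130 packets each add one t_tx.
Total = (4+131-1)·t_tx + 4·t_prop = 134·0.00727273 + 4·11.4286 = 46.7 ms.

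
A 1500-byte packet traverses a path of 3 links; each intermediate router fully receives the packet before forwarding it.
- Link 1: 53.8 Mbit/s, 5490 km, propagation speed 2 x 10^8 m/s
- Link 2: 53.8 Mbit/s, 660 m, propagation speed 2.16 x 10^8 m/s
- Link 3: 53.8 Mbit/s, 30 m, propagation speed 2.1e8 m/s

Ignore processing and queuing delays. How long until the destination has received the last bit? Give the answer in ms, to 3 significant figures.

L = 1500 × 8 = 12000 bits.
Transmission delay per hop = L/R = 12000/53800000 = 0.223048 ms; 3 hops → 0.669145 ms.
Propagation delays (d/s per hop): 27.45, 0.00305556, 0.000142857 ms; sum = 27.4532 ms.
End-to-end = 28.1 ms.

28.1 ms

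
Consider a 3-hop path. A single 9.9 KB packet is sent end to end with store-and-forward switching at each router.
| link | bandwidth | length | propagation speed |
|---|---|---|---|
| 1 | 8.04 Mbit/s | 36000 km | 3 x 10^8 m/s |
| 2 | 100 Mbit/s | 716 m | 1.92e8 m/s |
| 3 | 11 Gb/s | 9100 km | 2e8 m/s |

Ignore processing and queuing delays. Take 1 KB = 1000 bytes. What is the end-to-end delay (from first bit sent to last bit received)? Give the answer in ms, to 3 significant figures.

176 ms

L = 79200 bits.
Transmission delays (L/R per hop): 9.85075, 0.792, 0.0072 ms; sum = 10.6499 ms.
Propagation delays (d/s per hop): 120, 0.00372917, 45.5 ms; sum = 165.504 ms.
End-to-end = 176 ms.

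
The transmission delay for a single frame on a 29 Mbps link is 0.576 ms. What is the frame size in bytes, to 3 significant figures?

2090 bytes

L = R × t_tx = 29000000 b/s × 0.000576 s = 16704 bits.
In bytes: 16704 / 8 = 2090 bytes.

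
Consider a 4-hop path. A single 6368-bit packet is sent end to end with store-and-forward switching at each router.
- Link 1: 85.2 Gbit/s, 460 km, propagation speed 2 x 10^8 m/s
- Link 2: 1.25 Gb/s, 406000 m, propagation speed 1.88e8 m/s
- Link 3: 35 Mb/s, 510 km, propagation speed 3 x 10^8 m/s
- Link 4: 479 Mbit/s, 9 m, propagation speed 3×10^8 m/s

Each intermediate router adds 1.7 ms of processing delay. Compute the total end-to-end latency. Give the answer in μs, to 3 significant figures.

Transmission delays (L/R per hop): 0.0747418, 5.0944, 181.943, 13.2944 μs; sum = 200.406 μs.
Propagation delays (d/s per hop): 2300, 2159.57, 1700, 0.03 μs; sum = 6159.6 μs.
Processing at 3 router(s): 3 × 1.7 ms = 5100 μs.
End-to-end = 11500 μs.

11500 μs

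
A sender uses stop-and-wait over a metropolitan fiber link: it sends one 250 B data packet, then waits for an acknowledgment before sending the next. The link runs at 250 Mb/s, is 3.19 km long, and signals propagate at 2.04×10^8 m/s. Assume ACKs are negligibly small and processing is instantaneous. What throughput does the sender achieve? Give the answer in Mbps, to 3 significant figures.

t_tx = L/R = 2000/250000000 = 8e-06 s.
t_prop = 3190/204000000 = 1.56373e-05 s; RTT = 3.12745e-05 s.
Cycle = t_tx + RTT = 3.92745e-05 s.
Throughput = L / cycle = 2000 / 3.92745e-05 = 50.9 Mbps.

50.9 Mbps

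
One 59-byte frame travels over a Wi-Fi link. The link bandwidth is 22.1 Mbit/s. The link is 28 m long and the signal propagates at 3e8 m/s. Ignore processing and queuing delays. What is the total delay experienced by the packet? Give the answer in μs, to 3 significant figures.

21.5 μs

L = 59 × 8 = 472 bits.
Transmission delay = L/R = 472 / 22100000 = 21.3575 μs.
Propagation delay = d/s = 28 m / 300000000 m/s = 0.0933333 μs.
Total = 21.5 μs.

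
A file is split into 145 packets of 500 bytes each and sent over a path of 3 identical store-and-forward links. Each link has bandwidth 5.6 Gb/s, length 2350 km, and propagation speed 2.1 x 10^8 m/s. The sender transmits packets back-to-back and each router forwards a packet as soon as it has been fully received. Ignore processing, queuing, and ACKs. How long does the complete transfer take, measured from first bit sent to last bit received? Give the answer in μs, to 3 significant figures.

33700 μs

Per-hop transmission t_tx = L/R = 4000/5600000000 = 0.714286 μs.
Per-hop propagation t_prop = 2350000/210000000 = 11190.5 μs.
Pipeline fill: first packet needs 3·t_tx to clear all hops; remaining 144 packets each add one t_tx.
Total = (3+145-1)·t_tx + 3·t_prop = 147·0.714286 + 3·11190.5 = 33700 μs.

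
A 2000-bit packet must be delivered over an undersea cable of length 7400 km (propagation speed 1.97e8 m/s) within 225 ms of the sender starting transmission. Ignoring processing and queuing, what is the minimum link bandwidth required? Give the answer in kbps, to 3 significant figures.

Propagation delay = 7400000 / 197000000 = 37.5635 ms.
Transmission budget = 225 − 37.5635 = 187.437 ms.
R ≥ L / t_tx = 2000 bits / 0.187437 s = 10.7 kbps.

10.7 kbps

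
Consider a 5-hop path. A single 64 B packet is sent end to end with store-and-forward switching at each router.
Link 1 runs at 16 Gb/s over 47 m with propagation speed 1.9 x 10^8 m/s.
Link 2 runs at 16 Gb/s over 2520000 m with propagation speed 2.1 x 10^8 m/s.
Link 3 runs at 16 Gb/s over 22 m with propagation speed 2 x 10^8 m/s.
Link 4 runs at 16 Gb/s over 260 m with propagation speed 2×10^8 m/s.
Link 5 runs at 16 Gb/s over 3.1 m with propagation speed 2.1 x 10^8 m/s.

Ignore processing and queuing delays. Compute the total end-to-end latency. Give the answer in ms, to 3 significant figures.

L = 64 × 8 = 512 bits.
Transmission delay per hop = L/R = 512/16000000000 = 3.2e-05 ms; 5 hops → 0.00016 ms.
Propagation delays (d/s per hop): 0.000247368, 12, 0.00011, 0.0013, 1.47619e-05 ms; sum = 12.0017 ms.
End-to-end = 12.0 ms.

12.0 ms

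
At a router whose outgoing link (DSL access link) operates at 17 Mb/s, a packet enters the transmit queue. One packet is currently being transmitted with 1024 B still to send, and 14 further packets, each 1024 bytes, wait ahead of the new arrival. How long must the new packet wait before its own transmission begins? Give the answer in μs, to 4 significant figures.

Each queued packet: L/R = 8192/17000000 = 481.882 μs.
14 queued → 6746.35 μs.
Plus remaining 8192 bits of current packet: 481.882 μs.
Queuing delay = 7228 μs.

7228 μs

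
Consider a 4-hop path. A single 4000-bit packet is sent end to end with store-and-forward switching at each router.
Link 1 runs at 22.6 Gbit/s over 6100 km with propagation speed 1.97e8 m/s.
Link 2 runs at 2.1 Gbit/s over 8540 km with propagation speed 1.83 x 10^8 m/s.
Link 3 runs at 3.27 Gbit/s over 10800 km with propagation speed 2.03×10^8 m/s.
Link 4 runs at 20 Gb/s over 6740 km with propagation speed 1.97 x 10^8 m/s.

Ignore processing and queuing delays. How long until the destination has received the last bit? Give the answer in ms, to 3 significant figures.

Transmission delays (L/R per hop): 0.000176991, 0.00190476, 0.00122324, 0.0002 ms; sum = 0.00350499 ms.
Propagation delays (d/s per hop): 30.9645, 46.6667, 53.202, 34.2132 ms; sum = 165.046 ms.
End-to-end = 165 ms.

165 ms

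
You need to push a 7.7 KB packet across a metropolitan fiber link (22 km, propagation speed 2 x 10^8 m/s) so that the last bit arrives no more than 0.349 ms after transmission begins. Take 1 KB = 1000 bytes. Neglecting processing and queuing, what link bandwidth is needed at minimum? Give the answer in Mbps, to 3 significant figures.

L = 61600 bits.
Propagation delay = 22000 / 200000000 = 0.11 ms.
Transmission budget = 0.349 − 0.11 = 0.239 ms.
R ≥ L / t_tx = 61600 bits / 0.000239 s = 258 Mbps.

258 Mbps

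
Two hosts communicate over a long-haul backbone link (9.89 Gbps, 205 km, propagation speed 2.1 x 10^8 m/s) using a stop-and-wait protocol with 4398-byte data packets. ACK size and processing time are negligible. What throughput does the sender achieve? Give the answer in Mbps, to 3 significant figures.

18.0 Mbps

t_tx = L/R = 35184/9890000000 = 3.55753e-06 s.
t_prop = 205000/210000000 = 0.00097619 s; RTT = 0.00195238 s.
Cycle = t_tx + RTT = 0.00195594 s.
Throughput = L / cycle = 35184 / 0.00195594 = 18.0 Mbps.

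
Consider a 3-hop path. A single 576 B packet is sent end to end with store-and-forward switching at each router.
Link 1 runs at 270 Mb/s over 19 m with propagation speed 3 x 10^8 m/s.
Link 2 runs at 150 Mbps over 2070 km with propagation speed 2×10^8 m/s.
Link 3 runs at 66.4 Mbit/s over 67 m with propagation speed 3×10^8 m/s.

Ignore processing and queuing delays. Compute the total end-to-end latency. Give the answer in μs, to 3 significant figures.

10500 μs

L = 576 × 8 = 4608 bits.
Transmission delays (L/R per hop): 17.0667, 30.72, 69.3976 μs; sum = 117.184 μs.
Propagation delays (d/s per hop): 0.0633333, 10350, 0.223333 μs; sum = 10350.3 μs.
End-to-end = 10500 μs.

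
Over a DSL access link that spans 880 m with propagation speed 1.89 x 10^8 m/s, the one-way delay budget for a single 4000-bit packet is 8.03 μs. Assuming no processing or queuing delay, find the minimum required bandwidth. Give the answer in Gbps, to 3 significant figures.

1.19 Gbps

Propagation delay = 880 / 189000000 = 4.65608 μs.
Transmission budget = 8.03 − 4.65608 = 3.37392 μs.
R ≥ L / t_tx = 4000 bits / 3.37392e-06 s = 1.19 Gbps.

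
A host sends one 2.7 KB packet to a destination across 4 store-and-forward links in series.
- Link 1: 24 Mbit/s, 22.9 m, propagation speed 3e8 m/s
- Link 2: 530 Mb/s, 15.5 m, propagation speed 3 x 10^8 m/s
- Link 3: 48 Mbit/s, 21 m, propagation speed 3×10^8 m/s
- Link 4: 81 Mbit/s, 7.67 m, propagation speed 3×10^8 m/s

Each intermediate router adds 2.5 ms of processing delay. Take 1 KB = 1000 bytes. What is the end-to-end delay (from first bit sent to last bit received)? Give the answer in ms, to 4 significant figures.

9.158 ms

L = 21600 bits.
Transmission delays (L/R per hop): 0.9, 0.0407547, 0.45, 0.266667 ms; sum = 1.65742 ms.
Propagation delays (d/s per hop): 7.63333e-05, 5.16667e-05, 7e-05, 2.55667e-05 ms; sum = 0.000223567 ms.
Processing at 3 router(s): 3 × 2.5 ms = 7.5 ms.
End-to-end = 9.158 ms.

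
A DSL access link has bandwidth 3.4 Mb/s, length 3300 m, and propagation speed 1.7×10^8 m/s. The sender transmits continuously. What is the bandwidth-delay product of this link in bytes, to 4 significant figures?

8.250 bytes

Propagation delay = 3300 / 170000000 = 1.94118e-05 s.
BDP = R × t_prop = 3400000 × 1.94118e-05 = 66 bits.
In bytes: 66/8 = 8.250 bytes.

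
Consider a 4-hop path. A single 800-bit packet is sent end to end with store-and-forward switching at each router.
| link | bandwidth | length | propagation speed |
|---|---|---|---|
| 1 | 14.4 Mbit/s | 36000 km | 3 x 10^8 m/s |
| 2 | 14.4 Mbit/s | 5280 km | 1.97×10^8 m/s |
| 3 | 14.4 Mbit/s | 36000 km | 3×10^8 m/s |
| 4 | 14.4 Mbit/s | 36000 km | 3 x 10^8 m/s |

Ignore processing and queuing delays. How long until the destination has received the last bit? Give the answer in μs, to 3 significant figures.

387000 μs

Transmission delay per hop = L/R = 800/14400000 = 55.5556 μs; 4 hops → 222.222 μs.
Propagation delays (d/s per hop): 120000, 26802, 120000, 120000 μs; sum = 386802 μs.
End-to-end = 387000 μs.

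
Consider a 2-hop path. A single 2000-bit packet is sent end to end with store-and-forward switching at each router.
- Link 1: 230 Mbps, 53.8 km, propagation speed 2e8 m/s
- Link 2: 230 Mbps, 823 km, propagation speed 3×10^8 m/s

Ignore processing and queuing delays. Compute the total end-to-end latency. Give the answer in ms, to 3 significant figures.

3.03 ms

Transmission delay per hop = L/R = 2000/230000000 = 0.00869565 ms; 2 hops → 0.0173913 ms.
Propagation delays (d/s per hop): 0.269, 2.74333 ms; sum = 3.01233 ms.
End-to-end = 3.03 ms.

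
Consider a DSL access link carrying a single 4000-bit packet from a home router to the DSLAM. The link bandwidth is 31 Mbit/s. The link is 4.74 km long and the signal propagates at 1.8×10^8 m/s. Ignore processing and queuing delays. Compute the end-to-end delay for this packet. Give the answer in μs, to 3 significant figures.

Transmission delay = L/R = 4000 / 31000000 = 129.032 μs.
Propagation delay = d/s = 4740 m / 180000000 m/s = 26.3333 μs.
Total = 155 μs.

155 μs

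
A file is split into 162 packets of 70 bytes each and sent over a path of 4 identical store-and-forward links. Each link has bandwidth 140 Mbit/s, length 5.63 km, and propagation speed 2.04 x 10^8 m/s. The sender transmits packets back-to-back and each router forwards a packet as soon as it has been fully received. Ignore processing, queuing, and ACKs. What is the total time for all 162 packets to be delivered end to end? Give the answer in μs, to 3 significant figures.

Per-hop transmission t_tx = L/R = 560/140000000 = 4 μs.
Per-hop propagation t_prop = 5630/204000000 = 27.598 μs.
Pipeline fill: first packet needs 4·t_tx to clear all hops; remaining 161 packets each add one t_tx.
Total = (4+162-1)·t_tx + 4·t_prop = 165·4 + 4·27.598 = 770 μs.

770 μs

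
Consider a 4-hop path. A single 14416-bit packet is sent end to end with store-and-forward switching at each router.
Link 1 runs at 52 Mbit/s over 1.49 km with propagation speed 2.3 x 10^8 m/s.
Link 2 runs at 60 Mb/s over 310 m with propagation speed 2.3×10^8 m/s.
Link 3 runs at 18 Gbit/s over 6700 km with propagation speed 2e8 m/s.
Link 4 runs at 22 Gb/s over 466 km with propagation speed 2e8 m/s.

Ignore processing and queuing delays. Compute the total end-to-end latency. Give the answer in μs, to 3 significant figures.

36400 μs

Transmission delays (L/R per hop): 277.231, 240.267, 0.800889, 0.655273 μs; sum = 518.954 μs.
Propagation delays (d/s per hop): 6.47826, 1.34783, 33500, 2330 μs; sum = 35837.8 μs.
End-to-end = 36400 μs.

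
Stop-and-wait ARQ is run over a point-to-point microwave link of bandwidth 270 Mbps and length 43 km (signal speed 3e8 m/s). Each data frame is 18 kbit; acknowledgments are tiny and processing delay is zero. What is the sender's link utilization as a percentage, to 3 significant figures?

t_tx = L/R = 18000/270000000 = 6.66667e-05 s.
t_prop = 43000/300000000 = 0.000143333 s; RTT = 0.000286667 s.
Cycle = t_tx + RTT = 0.000353333 s.
Utilization = t_tx / cycle = 6.66667e-05/0.000353333 = 18.9 %.

18.9 %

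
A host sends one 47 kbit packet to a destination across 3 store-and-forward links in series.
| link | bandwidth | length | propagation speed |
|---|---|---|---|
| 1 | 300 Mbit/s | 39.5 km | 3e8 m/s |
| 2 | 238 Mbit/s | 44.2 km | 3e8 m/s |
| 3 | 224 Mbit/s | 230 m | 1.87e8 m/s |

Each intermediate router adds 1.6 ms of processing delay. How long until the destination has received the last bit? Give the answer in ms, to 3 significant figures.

4.04 ms

L = 47000 bits.
Transmission delays (L/R per hop): 0.156667, 0.197479, 0.209821 ms; sum = 0.563967 ms.
Propagation delays (d/s per hop): 0.131667, 0.147333, 0.00122995 ms; sum = 0.28023 ms.
Processing at 2 router(s): 2 × 1.6 ms = 3.2 ms.
End-to-end = 4.04 ms.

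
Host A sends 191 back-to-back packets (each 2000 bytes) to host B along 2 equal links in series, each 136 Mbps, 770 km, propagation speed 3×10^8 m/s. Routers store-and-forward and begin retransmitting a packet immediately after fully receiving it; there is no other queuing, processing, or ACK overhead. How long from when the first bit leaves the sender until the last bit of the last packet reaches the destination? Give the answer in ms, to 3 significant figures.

27.7 ms

Per-hop transmission t_tx = L/R = 16000/136000000 = 0.117647 ms.
Per-hop propagation t_prop = 770000/300000000 = 2.56667 ms.
Pipeline fill: first packet needs 2·t_tx to clear all hops; remaining 190 packets each add one t_tx.
Total = (2+191-1)·t_tx + 2·t_prop = 192·0.117647 + 2·2.56667 = 27.7 ms.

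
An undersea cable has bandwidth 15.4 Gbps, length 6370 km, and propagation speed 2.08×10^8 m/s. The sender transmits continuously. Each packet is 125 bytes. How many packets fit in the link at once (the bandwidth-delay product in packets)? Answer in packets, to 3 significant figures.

472000 packets

Propagation delay = 6370000 / 208000000 = 0.030625 s.
BDP = R × t_prop = 15400000000 × 0.030625 = 471625000 bits.
In packets of 1000 bits: 472000 packets.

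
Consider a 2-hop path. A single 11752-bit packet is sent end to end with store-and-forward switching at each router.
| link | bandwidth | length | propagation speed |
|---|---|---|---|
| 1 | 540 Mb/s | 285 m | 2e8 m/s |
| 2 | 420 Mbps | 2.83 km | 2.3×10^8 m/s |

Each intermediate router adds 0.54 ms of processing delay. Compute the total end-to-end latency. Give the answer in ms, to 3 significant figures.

Transmission delays (L/R per hop): 0.021763, 0.027981 ms; sum = 0.0497439 ms.
Propagation delays (d/s per hop): 0.001425, 0.0123043 ms; sum = 0.0137293 ms.
Processing at 1 router(s): 1 × 0.54 ms = 0.54 ms.
End-to-end = 0.603 ms.

0.603 ms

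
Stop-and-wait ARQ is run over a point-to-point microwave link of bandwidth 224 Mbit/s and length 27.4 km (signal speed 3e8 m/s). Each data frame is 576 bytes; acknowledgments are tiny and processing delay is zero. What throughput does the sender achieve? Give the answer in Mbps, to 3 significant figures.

t_tx = L/R = 4608/224000000 = 2.05714e-05 s.
t_prop = 27400/300000000 = 9.13333e-05 s; RTT = 0.000182667 s.
Cycle = t_tx + RTT = 0.000203238 s.
Throughput = L / cycle = 4608 / 0.000203238 = 22.7 Mbps.

22.7 Mbps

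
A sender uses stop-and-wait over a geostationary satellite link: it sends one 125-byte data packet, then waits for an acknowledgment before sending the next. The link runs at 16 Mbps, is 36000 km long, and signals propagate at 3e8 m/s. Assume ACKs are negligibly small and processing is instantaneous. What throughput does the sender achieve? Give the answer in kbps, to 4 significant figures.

t_tx = L/R = 1000/16000000 = 6.25e-05 s.
t_prop = 36000000/300000000 = 0.12 s; RTT = 0.24 s.
Cycle = t_tx + RTT = 0.240063 s.
Throughput = L / cycle = 1000 / 0.240063 = 4.166 kbps.

4.166 kbps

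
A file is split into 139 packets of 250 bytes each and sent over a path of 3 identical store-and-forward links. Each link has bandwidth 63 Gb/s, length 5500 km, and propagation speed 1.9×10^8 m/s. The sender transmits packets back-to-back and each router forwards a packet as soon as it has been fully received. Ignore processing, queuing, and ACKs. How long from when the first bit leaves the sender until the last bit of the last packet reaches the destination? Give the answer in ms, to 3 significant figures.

Per-hop transmission t_tx = L/R = 2000/63000000000 = 3.1746e-05 ms.
Per-hop propagation t_prop = 5500000/190000000 = 28.9474 ms.
Pipeline fill: first packet needs 3·t_tx to clear all hops; remaining 138 packets each add one t_tx.
Total = (3+139-1)·t_tx + 3·t_prop = 141·3.1746e-05 + 3·28.9474 = 86.8 ms.

86.8 ms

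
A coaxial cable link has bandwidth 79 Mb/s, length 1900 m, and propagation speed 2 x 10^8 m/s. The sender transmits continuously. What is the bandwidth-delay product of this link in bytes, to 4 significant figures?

93.81 bytes

Propagation delay = 1900 / 200000000 = 9.5e-06 s.
BDP = R × t_prop = 79000000 × 9.5e-06 = 750.5 bits.
In bytes: 750.5/8 = 93.81 bytes.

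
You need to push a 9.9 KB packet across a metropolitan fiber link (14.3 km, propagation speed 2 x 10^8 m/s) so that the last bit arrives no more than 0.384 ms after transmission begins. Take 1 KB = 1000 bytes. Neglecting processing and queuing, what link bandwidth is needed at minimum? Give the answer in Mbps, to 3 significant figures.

L = 79200 bits.
Propagation delay = 14300 / 200000000 = 0.0715 ms.
Transmission budget = 0.384 − 0.0715 = 0.3125 ms.
R ≥ L / t_tx = 79200 bits / 0.0003125 s = 253 Mbps.

253 Mbps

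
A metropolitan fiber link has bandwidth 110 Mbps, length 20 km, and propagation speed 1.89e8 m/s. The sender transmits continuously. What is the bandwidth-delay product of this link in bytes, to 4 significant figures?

Propagation delay = 20000 / 189000000 = 0.00010582 s.
BDP = R × t_prop = 110000000 × 0.00010582 = 11640.2 bits.
In bytes: 11640.2/8 = 1455 bytes.

1455 bytes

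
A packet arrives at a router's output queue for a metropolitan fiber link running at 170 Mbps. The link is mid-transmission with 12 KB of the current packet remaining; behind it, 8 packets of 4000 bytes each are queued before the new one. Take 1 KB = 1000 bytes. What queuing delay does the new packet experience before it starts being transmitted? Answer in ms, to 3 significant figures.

2.07 ms

Each queued packet: L/R = 32000/170000000 = 0.188235 ms.
8 queued → 1.50588 ms.
Plus remaining 96000 bits of current packet: 0.564706 ms.
Queuing delay = 2.07 ms.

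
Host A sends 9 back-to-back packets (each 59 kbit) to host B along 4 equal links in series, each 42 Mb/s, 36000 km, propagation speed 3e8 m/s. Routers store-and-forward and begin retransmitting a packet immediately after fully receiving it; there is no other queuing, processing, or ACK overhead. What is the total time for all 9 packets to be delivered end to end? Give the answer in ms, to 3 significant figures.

Per-hop transmission t_tx = L/R = 59000/42000000 = 1.40476 ms.
Per-hop propagation t_prop = 36000000/300000000 = 120 ms.
Pipeline fill: first packet needs 4·t_tx to clear all hops; remaining 8 packets each add one t_tx.
Total = (4+9-1)·t_tx + 4·t_prop = 12·1.40476 + 4·120 = 497 ms.

497 ms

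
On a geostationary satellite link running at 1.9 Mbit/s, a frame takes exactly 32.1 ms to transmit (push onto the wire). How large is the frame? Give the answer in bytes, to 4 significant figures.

7624 bytes

L = R × t_tx = 1900000 b/s × 0.0321 s = 60990 bits.
In bytes: 60990 / 8 = 7624 bytes.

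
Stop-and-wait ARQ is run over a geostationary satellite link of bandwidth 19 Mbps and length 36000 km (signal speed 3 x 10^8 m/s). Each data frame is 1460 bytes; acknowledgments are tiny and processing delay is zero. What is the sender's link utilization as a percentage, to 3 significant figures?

0.255 %

t_tx = L/R = 11680/19000000 = 0.000614737 s.
t_prop = 36000000/300000000 = 0.12 s; RTT = 0.24 s.
Cycle = t_tx + RTT = 0.240615 s.
Utilization = t_tx / cycle = 0.000614737/0.240615 = 0.255 %.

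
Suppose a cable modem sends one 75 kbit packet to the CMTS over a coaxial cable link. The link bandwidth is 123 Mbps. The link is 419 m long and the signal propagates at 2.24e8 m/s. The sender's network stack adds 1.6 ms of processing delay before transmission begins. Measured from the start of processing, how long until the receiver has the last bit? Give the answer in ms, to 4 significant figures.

2.212 ms

L = 75000 bits.
Transmission delay = L/R = 75000 / 123000000 = 0.609756 ms.
Propagation delay = d/s = 419 m / 2.24e+08 m/s = 0.00187054 ms.
Plus processing delay 1.6 ms = 1.6 ms.
Total = 2.212 ms.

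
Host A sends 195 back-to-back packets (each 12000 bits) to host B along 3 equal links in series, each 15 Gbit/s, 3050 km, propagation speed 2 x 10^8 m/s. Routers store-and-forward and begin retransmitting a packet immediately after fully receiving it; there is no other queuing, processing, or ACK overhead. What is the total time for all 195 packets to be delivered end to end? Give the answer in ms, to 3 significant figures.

45.9 ms

Per-hop transmission t_tx = L/R = 12000/15000000000 = 0.0008 ms.
Per-hop propagation t_prop = 3050000/200000000 = 15.25 ms.
Pipeline fill: first packet needs 3·t_tx to clear all hops; remaining 194 packets each add one t_tx.
Total = (3+195-1)·t_tx + 3·t_prop = 197·0.0008 + 3·15.25 = 45.9 ms.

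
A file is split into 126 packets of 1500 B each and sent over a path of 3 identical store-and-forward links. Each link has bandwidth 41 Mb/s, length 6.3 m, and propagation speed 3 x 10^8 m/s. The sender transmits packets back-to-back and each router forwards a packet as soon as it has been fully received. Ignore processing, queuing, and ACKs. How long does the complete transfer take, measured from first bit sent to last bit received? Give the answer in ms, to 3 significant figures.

37.5 ms

Per-hop transmission t_tx = L/R = 12000/41000000 = 0.292683 ms.
Per-hop propagation t_prop = 6.3/300000000 = 2.1e-05 ms.
Pipeline fill: first packet needs 3·t_tx to clear all hops; remaining 125 packets each add one t_tx.
Total = (3+126-1)·t_tx + 3·t_prop = 128·0.292683 + 3·2.1e-05 = 37.5 ms.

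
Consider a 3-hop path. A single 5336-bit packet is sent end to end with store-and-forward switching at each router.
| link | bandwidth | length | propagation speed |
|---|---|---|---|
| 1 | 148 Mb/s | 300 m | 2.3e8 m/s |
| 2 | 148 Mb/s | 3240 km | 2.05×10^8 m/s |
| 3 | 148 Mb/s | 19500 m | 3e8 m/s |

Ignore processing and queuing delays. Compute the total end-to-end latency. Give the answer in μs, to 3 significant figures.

16000 μs

Transmission delay per hop = L/R = 5336/148000000 = 36.0541 μs; 3 hops → 108.162 μs.
Propagation delays (d/s per hop): 1.30435, 15804.9, 65 μs; sum = 15871.2 μs.
End-to-end = 16000 μs.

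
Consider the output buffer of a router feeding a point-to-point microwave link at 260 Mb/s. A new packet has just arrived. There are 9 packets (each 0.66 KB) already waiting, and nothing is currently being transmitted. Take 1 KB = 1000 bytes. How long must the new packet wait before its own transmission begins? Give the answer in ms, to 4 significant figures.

Each queued packet: L/R = 5280/260000000 = 0.0203077 ms.
9 queued → 0.182769 ms.
Queuing delay = 0.1828 ms.

0.1828 ms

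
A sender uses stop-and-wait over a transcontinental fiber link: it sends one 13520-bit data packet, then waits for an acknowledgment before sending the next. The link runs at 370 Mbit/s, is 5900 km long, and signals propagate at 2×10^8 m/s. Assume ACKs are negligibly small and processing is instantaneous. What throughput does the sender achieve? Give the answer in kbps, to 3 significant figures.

t_tx = L/R = 13520/370000000 = 3.65405e-05 s.
t_prop = 5900000/200000000 = 0.0295 s; RTT = 0.059 s.
Cycle = t_tx + RTT = 0.0590365 s.
Throughput = L / cycle = 13520 / 0.0590365 = 229 kbps.

229 kbps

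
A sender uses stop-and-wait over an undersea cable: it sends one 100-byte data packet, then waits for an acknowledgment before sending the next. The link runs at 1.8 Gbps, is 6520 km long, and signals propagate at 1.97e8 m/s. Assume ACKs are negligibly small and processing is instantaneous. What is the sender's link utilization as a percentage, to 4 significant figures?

0.0006714 %

t_tx = L/R = 800/1800000000 = 4.44444e-07 s.
t_prop = 6520000/197000000 = 0.0330964 s; RTT = 0.0661929 s.
Cycle = t_tx + RTT = 0.0661933 s.
Utilization = t_tx / cycle = 4.44444e-07/0.0661933 = 0.0006714 %.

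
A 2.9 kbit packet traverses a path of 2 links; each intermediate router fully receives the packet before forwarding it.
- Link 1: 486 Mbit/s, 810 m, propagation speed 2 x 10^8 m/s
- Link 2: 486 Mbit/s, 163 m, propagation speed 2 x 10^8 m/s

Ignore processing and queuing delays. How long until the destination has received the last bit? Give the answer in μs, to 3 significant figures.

16.8 μs

L = 2900 bits.
Transmission delay per hop = L/R = 2900/486000000 = 5.96708 μs; 2 hops → 11.9342 μs.
Propagation delays (d/s per hop): 4.05, 0.815 μs; sum = 4.865 μs.
End-to-end = 16.8 μs.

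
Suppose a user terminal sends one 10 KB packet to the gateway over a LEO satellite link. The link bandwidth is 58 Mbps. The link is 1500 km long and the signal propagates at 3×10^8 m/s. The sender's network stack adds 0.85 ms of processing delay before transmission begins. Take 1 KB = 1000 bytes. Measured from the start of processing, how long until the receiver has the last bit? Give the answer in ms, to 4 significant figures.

L = 80000 bits.
Transmission delay = L/R = 80000 / 58000000 = 1.37931 ms.
Propagation delay = d/s = 1500000 m / 300000000 m/s = 5 ms.
Plus processing delay 0.85 ms = 0.85 ms.
Total = 7.229 ms.

7.229 ms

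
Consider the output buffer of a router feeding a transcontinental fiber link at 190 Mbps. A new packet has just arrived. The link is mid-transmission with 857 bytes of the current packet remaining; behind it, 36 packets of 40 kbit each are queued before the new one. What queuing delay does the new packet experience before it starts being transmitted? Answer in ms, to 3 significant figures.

7.62 ms

Each queued packet: L/R = 40000/190000000 = 0.210526 ms.
36 queued → 7.57895 ms.
Plus remaining 6856 bits of current packet: 0.0360842 ms.
Queuing delay = 7.62 ms.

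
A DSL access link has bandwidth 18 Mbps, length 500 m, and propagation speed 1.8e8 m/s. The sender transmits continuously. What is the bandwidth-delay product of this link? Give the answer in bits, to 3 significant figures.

Propagation delay = 500 / 180000000 = 2.77778e-06 s.
BDP = R × t_prop = 18000000 × 2.77778e-06 = 50 bits.

50.0 bits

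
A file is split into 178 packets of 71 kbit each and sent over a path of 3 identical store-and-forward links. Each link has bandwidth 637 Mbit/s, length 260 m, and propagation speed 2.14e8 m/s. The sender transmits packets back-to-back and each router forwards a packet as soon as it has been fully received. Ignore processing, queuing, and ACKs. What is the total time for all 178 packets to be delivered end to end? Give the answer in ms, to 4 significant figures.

Per-hop transmission t_tx = L/R = 71000/637000000 = 0.11146 ms.
Per-hop propagation t_prop = 260/214000000 = 0.00121495 ms.
Pipeline fill: first packet needs 3·t_tx to clear all hops; remaining 177 packets each add one t_tx.
Total = (3+178-1)·t_tx + 3·t_prop = 180·0.11146 + 3·0.00121495 = 20.07 ms.

20.07 ms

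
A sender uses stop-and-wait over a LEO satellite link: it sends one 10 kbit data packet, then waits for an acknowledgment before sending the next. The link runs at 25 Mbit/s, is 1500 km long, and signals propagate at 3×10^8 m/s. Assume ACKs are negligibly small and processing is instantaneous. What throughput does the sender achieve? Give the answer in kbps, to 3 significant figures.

962 kbps

t_tx = L/R = 10000/25000000 = 0.0004 s.
t_prop = 1500000/300000000 = 0.005 s; RTT = 0.01 s.
Cycle = t_tx + RTT = 0.0104 s.
Throughput = L / cycle = 10000 / 0.0104 = 962 kbps.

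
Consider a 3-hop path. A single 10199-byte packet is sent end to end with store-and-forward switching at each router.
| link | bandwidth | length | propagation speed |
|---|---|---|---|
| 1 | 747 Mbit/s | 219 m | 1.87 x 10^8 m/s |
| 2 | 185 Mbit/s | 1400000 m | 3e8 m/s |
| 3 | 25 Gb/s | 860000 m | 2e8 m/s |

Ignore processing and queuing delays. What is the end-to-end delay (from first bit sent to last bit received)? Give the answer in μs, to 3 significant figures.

9520 μs

L = 10199 × 8 = 81592 bits.
Transmission delays (L/R per hop): 109.226, 441.038, 3.26368 μs; sum = 553.528 μs.
Propagation delays (d/s per hop): 1.17112, 4666.67, 4300 μs; sum = 8967.84 μs.
End-to-end = 9520 μs.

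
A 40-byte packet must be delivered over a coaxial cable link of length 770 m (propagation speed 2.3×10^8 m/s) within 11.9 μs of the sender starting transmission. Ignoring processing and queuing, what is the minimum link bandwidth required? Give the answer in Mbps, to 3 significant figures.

37.4 Mbps

L = 320 bits.
Propagation delay = 770 / 2.3e+08 = 3.34783 μs.
Transmission budget = 11.9 − 3.34783 = 8.55217 μs.
R ≥ L / t_tx = 320 bits / 8.55217e-06 s = 37.4 Mbps.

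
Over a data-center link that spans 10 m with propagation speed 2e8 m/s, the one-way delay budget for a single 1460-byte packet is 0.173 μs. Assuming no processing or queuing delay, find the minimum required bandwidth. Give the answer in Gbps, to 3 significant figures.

95.0 Gbps

L = 11680 bits.
Propagation delay = 10 / 200000000 = 0.05 μs.
Transmission budget = 0.173 − 0.05 = 0.123 μs.
R ≥ L / t_tx = 11680 bits / 1.23e-07 s = 95.0 Gbps.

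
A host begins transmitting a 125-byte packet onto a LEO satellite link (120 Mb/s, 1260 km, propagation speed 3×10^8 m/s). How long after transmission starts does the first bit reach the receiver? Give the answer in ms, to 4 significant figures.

First bit experiences only propagation delay: d/s = 1260000/300000000 = 4.200 ms.

4.200 ms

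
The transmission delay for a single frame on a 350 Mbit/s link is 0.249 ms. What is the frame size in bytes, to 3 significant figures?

10900 bytes

L = R × t_tx = 350000000 b/s × 0.000249 s = 87150 bits.
In bytes: 87150 / 8 = 10900 bytes.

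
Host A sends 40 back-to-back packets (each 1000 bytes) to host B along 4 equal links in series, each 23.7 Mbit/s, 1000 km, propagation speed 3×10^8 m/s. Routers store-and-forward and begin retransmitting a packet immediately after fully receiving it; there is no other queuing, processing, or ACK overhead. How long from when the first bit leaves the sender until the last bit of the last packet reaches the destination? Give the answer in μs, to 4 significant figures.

Per-hop transmission t_tx = L/R = 8000/23700000 = 337.553 μs.
Per-hop propagation t_prop = 1000000/300000000 = 3333.33 μs.
Pipeline fill: first packet needs 4·t_tx to clear all hops; remaining 39 packets each add one t_tx.
Total = (4+40-1)·t_tx + 4·t_prop = 43·337.553 + 4·3333.33 = 27850 μs.

27850 μs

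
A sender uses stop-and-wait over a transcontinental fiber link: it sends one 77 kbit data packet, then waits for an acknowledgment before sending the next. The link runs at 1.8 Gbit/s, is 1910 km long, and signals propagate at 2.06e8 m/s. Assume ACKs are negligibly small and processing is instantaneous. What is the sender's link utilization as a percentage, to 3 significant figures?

t_tx = L/R = 77000/1800000000 = 4.27778e-05 s.
t_prop = 1910000/206000000 = 0.00927184 s; RTT = 0.0185437 s.
Cycle = t_tx + RTT = 0.0185865 s.
Utilization = t_tx / cycle = 4.27778e-05/0.0185865 = 0.230 %.

0.230 %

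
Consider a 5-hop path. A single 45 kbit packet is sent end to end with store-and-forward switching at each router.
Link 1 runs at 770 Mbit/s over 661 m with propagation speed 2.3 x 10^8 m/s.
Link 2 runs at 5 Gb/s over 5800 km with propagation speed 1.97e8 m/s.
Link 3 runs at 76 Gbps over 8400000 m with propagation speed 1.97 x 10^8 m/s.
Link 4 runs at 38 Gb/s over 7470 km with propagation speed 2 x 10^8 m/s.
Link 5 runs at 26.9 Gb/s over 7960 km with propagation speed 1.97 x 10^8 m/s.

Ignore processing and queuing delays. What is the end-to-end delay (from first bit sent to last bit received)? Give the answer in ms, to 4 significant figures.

L = 45000 bits.
Transmission delays (L/R per hop): 0.0584416, 0.009, 0.000592105, 0.00118421, 0.00167286 ms; sum = 0.0708907 ms.
Propagation delays (d/s per hop): 0.00287391, 29.4416, 42.6396, 37.35, 40.4061 ms; sum = 149.84 ms.
End-to-end = 149.9 ms.

149.9 ms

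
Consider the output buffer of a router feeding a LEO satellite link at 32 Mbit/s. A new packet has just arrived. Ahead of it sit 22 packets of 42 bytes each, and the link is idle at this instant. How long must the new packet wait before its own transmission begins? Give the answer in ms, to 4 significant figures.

Each queued packet: L/R = 336/32000000 = 0.0105 ms.
22 queued → 0.231 ms.
Queuing delay = 0.2310 ms.

0.2310 ms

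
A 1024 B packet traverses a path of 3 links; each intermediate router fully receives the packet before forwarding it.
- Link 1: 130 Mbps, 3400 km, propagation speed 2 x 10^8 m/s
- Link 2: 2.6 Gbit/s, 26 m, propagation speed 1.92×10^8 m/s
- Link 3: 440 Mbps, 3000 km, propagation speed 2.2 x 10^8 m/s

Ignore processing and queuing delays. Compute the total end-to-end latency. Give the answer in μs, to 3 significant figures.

30700 μs

L = 1024 × 8 = 8192 bits.
Transmission delays (L/R per hop): 63.0154, 3.15077, 18.6182 μs; sum = 84.7843 μs.
Propagation delays (d/s per hop): 17000, 0.135417, 13636.4 μs; sum = 30636.5 μs.
End-to-end = 30700 μs.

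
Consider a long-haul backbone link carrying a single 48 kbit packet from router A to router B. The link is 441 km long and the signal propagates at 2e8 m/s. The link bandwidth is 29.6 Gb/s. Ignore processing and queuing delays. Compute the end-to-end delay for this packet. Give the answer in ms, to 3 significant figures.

2.21 ms

L = 48000 bits.
Transmission delay = L/R = 48000 / 29600000000 = 0.00162162 ms.
Propagation delay = d/s = 441000 m / 200000000 m/s = 2.205 ms.
Total = 2.21 ms.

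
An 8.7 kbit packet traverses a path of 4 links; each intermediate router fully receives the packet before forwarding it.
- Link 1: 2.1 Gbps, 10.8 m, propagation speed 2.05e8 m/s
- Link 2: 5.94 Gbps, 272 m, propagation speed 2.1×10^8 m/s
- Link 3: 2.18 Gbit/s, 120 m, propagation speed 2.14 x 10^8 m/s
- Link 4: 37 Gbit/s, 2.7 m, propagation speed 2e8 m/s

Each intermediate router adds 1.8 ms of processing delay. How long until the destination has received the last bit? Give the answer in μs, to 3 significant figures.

5410 μs

L = 8700 bits.
Transmission delays (L/R per hop): 4.14286, 1.46465, 3.99083, 0.235135 μs; sum = 9.83346 μs.
Propagation delays (d/s per hop): 0.0526829, 1.29524, 0.560748, 0.0135 μs; sum = 1.92217 μs.
Processing at 3 router(s): 3 × 1.8 ms = 5400 μs.
End-to-end = 5410 μs.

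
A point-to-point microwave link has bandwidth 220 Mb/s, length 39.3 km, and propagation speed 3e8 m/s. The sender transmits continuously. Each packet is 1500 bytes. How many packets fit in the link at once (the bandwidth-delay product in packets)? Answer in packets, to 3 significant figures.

2.40 packets

Propagation delay = 39300 / 300000000 = 0.000131 s.
BDP = R × t_prop = 220000000 × 0.000131 = 28820 bits.
In packets of 12000 bits: 2.40 packets.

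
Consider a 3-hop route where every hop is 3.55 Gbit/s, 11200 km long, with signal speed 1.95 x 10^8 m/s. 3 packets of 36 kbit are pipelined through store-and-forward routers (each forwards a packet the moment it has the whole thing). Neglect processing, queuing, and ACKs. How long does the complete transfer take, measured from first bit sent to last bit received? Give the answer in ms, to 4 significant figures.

Per-hop transmission t_tx = L/R = 36000/3550000000 = 0.0101408 ms.
Per-hop propagation t_prop = 11200000/195000000 = 57.4359 ms.
Pipeline fill: first packet needs 3·t_tx to clear all hops; remaining 2 packets each add one t_tx.
Total = (3+3-1)·t_tx + 3·t_prop = 5·0.0101408 + 3·57.4359 = 172.4 ms.

172.4 ms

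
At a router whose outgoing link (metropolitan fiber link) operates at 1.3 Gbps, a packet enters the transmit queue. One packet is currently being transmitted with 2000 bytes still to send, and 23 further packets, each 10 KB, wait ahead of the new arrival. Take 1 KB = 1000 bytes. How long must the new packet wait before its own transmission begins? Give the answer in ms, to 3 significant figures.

1.43 ms

Each queued packet: L/R = 80000/1300000000 = 0.0615385 ms.
23 queued → 1.41538 ms.
Plus remaining 16000 bits of current packet: 0.0123077 ms.
Queuing delay = 1.43 ms.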